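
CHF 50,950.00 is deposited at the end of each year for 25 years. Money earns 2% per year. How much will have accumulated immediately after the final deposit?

This is an ordinary annuity: 25 deposits of CHF 50,950.00 at the end of each year.
Periodic rate r = 0.02 per year.
FV = PMT × [((1+r)^n − 1)/r] = 50,950 × [(1+r)^25 − 1] / r = CHF 1,631,943.77

CHF 1,631,943.77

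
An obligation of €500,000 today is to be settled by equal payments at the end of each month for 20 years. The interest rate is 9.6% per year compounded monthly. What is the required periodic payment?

Level ordinary annuity; solve PV = PMT × [(1 − (1+r)^−n)/r] for PMT.
Periodic rate r = 0.096/12 per month; n is counted in months.
With n = 240: PMT = 500,000 / ([(1 − (1+r)^−n)/r]) = €4,693.36

€4,693.36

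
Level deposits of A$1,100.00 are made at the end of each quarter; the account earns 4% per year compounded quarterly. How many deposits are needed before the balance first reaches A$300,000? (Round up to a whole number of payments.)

133 payments

Periodic rate r = 0.04/4 per quarter; n is counted in quarters.
Ordinary annuity FV: 300,000 = 1,100 × [((1+r)^n − 1)/r].
(1+r)^n = 1 + 300,000 × r / 1,100, so n = ln(1 + 300,000·r/1,100) / ln(1+r) = 132.22.
Round up to a whole number of payments: n = 133.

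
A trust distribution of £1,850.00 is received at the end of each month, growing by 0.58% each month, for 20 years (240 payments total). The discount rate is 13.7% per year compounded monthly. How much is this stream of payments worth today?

£242,828.43

Periodic rate r = 0.137/12 per month; n is counted in months.
Growing ordinary annuity: PV = PMT₁ × [1 − ((1+g)/(1+r))^n] / (r − g) = 1,850 × [1 − ((1+0.0058)/(1+r))^240] / (r − 0.0058) = £242,828.43.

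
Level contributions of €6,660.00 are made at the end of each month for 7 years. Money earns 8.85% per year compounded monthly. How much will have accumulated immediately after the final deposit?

This is an ordinary annuity: 84 deposits of €6,660.00 at the end of each month.
Periodic rate r = 0.0885/12 per month; n is counted in months.
FV = PMT × [((1+r)^n − 1)/r] = 6,660 × [(1+r)^84 − 1] / r = €771,006.70

€771,006.70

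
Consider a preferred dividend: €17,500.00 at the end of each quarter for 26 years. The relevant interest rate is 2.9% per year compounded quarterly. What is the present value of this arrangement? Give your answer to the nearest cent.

This is an ordinary annuity: 104 payments of €17,500.00 at the end of each quarter.
Periodic rate r = 0.029/4 per quarter; n is counted in quarters.
PV = PMT × [(1 − (1+r)^−n)/r] = 17,500 × [1 − (1+r)^−104] / r = €1,275,056.37

€1,275,056.37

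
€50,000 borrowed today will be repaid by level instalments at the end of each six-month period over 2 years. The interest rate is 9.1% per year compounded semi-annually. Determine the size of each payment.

Level ordinary annuity; solve PV = PMT × [(1 − (1+r)^−n)/r] for PMT.
Periodic rate r = 0.091/2 per half-year; n is counted in half-years.
With n = 4: PMT = 50,000 / ([(1 − (1+r)^−n)/r]) = €13,953.49

€13,953.49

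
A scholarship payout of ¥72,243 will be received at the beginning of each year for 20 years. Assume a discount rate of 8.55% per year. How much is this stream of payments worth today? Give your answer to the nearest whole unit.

This is an annuity due: 20 payments of ¥72,243 at the beginning of each year.
Periodic rate r = 0.0855 per year.
PV = PMT × [(1 − (1+r)^−n)/r] × (1+r) = 72,243 × [1 − (1+r)^−20] / r × (1+r) = ¥739,419

¥739,419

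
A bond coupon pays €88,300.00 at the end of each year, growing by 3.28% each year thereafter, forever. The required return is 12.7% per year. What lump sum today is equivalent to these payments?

Periodic rate r = 0.127 per year.
Growing perpetuity (Gordon): PV = PMT₁ / (r − g) = 88,300 / (r − 0.0328) = €937,367.30.

€937,367.30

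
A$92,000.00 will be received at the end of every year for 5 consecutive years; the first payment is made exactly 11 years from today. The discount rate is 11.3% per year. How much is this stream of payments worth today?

Ordinary annuity of 5 payments, first payment at period 11.
Periodic rate r = 0.113 per year.
The ordinary-annuity PV formula values the stream one period before the first payment (period 10); discount that back 10 periods:
PV₀ = 92,000 × [1 − (1+r)^−5] / r × (1+r)^−10 = A$115,687.42

A$115,687.42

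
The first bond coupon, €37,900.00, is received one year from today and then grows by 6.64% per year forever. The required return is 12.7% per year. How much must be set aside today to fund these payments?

Periodic rate r = 0.127 per year.
Growing perpetuity (Gordon): PV = PMT₁ / (r − g) = 37,900 / (r − 0.0664) = €625,412.54.

€625,412.54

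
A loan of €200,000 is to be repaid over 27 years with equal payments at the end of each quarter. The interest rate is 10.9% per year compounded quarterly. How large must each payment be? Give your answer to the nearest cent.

€5,766.13

Level ordinary annuity; solve PV = PMT × [(1 − (1+r)^−n)/r] for PMT.
Periodic rate r = 0.109/4 per quarter; n is counted in quarters.
With n = 108: PMT = 200,000 / ([(1 − (1+r)^−n)/r]) = €5,766.13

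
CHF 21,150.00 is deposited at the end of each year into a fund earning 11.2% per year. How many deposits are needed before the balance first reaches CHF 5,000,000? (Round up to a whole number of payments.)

Periodic rate r = 0.112 per year.
Ordinary annuity FV: 5,000,000 = 21,150 × [((1+r)^n − 1)/r].
(1+r)^n = 1 + 5,000,000 × r / 21,150, so n = ln(1 + 5,000,000·r/21,150) / ln(1+r) = 31.21.
Round up to a whole number of payments: n = 32.

32 payments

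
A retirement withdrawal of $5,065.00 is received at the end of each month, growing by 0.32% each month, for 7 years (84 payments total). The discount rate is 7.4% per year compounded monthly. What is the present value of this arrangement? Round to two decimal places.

$375,043.55

Periodic rate r = 0.074/12 per month; n is counted in months.
Growing ordinary annuity: PV = PMT₁ × [1 − ((1+g)/(1+r))^n] / (r − g) = 5,065 × [1 − ((1+0.0032)/(1+r))^84] / (r − 0.0032) = $375,043.55.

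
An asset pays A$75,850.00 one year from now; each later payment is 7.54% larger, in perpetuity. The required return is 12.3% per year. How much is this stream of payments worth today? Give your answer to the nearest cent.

Periodic rate r = 0.123 per year.
Growing perpetuity (Gordon): PV = PMT₁ / (r − g) = 75,850 / (r − 0.0754) = A$1,593,487.39.

A$1,593,487.39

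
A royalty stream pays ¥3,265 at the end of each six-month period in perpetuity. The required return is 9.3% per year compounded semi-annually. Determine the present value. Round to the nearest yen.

Periodic rate r = 0.093/2 per half-year.
Level perpetuity: PV = PMT / r = 3,265 / (0.093/2) = ¥70,215.

¥70,215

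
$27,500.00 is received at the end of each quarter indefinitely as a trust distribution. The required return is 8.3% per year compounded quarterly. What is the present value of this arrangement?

Periodic rate r = 0.083/4 per quarter.
Level perpetuity: PV = PMT / r = 27,500 / (0.083/4) = $1,325,301.20.

$1,325,301.20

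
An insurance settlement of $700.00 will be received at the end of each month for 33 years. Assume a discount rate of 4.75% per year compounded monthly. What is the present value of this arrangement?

$139,844.56

This is an ordinary annuity: 396 payments of $700.00 at the end of each month.
Periodic rate r = 0.0475/12 per month; n is counted in months.
PV = PMT × [(1 − (1+r)^−n)/r] = 700 × [1 − (1+r)^−396] / r = $139,844.56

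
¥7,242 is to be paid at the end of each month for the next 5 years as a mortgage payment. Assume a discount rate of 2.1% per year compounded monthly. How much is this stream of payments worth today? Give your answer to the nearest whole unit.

¥412,144

This is an ordinary annuity: 60 payments of ¥7,242 at the end of each month.
Periodic rate r = 0.021/12 per month; n is counted in months.
PV = PMT × [(1 − (1+r)^−n)/r] = 7,242 × [1 − (1+r)^−60] / r = ¥412,144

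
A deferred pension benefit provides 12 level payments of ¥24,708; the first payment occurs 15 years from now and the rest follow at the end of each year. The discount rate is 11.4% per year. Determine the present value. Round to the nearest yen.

¥34,723

Ordinary annuity of 12 payments, first payment at period 15.
Periodic rate r = 0.114 per year.
The ordinary-annuity PV formula values the stream one period before the first payment (period 14); discount that back 14 periods:
PV₀ = 24,708 × [1 − (1+r)^−12] / r × (1+r)^−14 = ¥34,723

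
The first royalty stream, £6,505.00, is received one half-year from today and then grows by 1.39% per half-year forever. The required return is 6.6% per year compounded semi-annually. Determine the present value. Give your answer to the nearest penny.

£340,575.92

Periodic rate r = 0.066/2 per half-year.
Growing perpetuity (Gordon): PV = PMT₁ / (r − g) = 6,505 / (r − 0.0139) = £340,575.92.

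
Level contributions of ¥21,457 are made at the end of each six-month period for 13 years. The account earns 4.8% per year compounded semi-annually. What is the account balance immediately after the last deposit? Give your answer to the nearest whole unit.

This is an ordinary annuity: 26 deposits of ¥21,457 at the end of each six-month period.
Periodic rate r = 0.048/2 per half-year; n is counted in half-years.
FV = PMT × [((1+r)^n − 1)/r] = 21,457 × [(1+r)^26 − 1] / r = ¥762,326

¥762,326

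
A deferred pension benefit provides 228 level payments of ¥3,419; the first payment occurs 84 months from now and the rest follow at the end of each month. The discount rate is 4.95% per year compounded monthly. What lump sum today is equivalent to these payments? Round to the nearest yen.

Ordinary annuity of 228 payments, first payment at period 84.
Periodic rate r = 0.0495/12 per month; n is counted in months.
The ordinary-annuity PV formula values the stream one period before the first payment (period 83); discount that back 83 periods:
PV₀ = 3,419 × [1 − (1+r)^−228] / r × (1+r)^−83 = ¥358,569

¥358,569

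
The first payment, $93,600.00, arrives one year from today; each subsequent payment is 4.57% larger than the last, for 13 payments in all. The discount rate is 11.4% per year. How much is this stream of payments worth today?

Periodic rate r = 0.114 per year.
Growing ordinary annuity: PV = PMT₁ × [1 − ((1+g)/(1+r))^n] / (r − g) = 93,600 × [1 − ((1+0.0457)/(1+r))^13] / (r − 0.0457) = $768,364.19.

$768,364.19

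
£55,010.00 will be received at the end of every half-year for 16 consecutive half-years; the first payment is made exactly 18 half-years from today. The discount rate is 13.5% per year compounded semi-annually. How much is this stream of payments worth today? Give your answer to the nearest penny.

Ordinary annuity of 16 payments, first payment at period 18.
Periodic rate r = 0.135/2 per half-year; n is counted in half-years.
The ordinary-annuity PV formula values the stream one period before the first payment (period 17); discount that back 17 periods:
PV₀ = 55,010 × [1 − (1+r)^−16] / r × (1+r)^−17 = £174,057.05

£174,057.05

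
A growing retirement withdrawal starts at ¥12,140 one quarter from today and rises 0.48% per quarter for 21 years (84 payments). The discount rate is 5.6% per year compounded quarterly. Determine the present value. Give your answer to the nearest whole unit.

Periodic rate r = 0.056/4 per quarter; n is counted in quarters.
Growing ordinary annuity: PV = PMT₁ × [1 − ((1+g)/(1+r))^n] / (r − g) = 12,140 × [1 − ((1+0.0048)/(1+r))^84] / (r − 0.0048) = ¥705,900.

¥705,900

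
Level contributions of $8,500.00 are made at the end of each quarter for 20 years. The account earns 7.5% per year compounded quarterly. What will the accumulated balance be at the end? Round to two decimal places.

$1,550,342.19

This is an ordinary annuity: 80 deposits of $8,500.00 at the end of each quarter.
Periodic rate r = 0.075/4 per quarter; n is counted in quarters.
FV = PMT × [((1+r)^n − 1)/r] = 8,500 × [(1+r)^80 − 1] / r = $1,550,342.19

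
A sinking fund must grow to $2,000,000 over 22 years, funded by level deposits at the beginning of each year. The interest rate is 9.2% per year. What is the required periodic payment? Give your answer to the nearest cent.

Level annuity due; solve FV = PMT × [((1+r)^n − 1)/r] × (1+r) for PMT.
Periodic rate r = 0.092 per year.
With n = 22: PMT = 2,000,000 / ([((1+r)^n − 1)/r] × (1+r)) = $28,401.93

$28,401.93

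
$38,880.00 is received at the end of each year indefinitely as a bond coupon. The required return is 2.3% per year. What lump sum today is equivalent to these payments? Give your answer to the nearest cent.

$1,690,434.78

Periodic rate r = 0.023 per year.
Level perpetuity: PV = PMT / r = 38,880 / (0.023) = $1,690,434.78.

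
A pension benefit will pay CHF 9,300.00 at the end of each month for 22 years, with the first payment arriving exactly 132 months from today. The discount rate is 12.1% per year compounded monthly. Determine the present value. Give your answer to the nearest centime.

CHF 230,260.63

Ordinary annuity of 264 payments, first payment at period 132.
Periodic rate r = 0.121/12 per month; n is counted in months.
The ordinary-annuity PV formula values the stream one period before the first payment (period 131); discount that back 131 periods:
PV₀ = 9,300 × [1 − (1+r)^−264] / r × (1+r)^−131 = CHF 230,260.63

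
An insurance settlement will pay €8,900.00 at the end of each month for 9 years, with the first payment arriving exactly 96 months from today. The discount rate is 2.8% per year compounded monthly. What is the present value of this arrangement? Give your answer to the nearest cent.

Ordinary annuity of 108 payments, first payment at period 96.
Periodic rate r = 0.028/12 per month; n is counted in months.
The ordinary-annuity PV formula values the stream one period before the first payment (period 95); discount that back 95 periods:
PV₀ = 8,900 × [1 − (1+r)^−108] / r × (1+r)^−95 = €680,204.67

€680,204.67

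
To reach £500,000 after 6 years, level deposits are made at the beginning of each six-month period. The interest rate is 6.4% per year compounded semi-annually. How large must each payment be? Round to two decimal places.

£33,752.54

Level annuity due; solve FV = PMT × [((1+r)^n − 1)/r] × (1+r) for PMT.
Periodic rate r = 0.064/2 per half-year; n is counted in half-years.
With n = 12: PMT = 500,000 / ([((1+r)^n − 1)/r] × (1+r)) = £33,752.54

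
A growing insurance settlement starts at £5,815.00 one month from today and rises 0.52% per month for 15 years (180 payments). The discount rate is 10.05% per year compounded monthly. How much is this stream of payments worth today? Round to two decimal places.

Periodic rate r = 0.1005/12 per month; n is counted in months.
Growing ordinary annuity: PV = PMT₁ × [1 − ((1+g)/(1+r))^n] / (r − g) = 5,815 × [1 − ((1+0.0052)/(1+r))^180] / (r − 0.0052) = £793,299.03.

£793,299.03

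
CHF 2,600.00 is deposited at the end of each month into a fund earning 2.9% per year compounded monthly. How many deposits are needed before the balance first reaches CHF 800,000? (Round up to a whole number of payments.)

Periodic rate r = 0.029/12 per month; n is counted in months.
Ordinary annuity FV: 800,000 = 2,600 × [((1+r)^n − 1)/r].
(1+r)^n = 1 + 800,000 × r / 2,600, so n = ln(1 + 800,000·r/2,600) / ln(1+r) = 230.32.
Round up to a whole number of payments: n = 231.

231 payments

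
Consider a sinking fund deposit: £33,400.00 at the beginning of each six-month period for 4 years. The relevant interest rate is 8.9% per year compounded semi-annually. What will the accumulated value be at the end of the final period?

This is an annuity due: 8 deposits of £33,400.00 at the beginning of each six-month period.
Periodic rate r = 0.089/2 per half-year; n is counted in half-years.
FV = PMT × [((1+r)^n − 1)/r] × (1+r) = 33,400 × [(1+r)^8 − 1] / r × (1+r) = £326,650.44

£326,650.44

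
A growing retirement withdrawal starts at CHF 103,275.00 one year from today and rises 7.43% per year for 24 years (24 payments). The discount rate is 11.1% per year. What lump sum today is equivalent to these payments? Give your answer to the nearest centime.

CHF 1,557,408.14

Periodic rate r = 0.111 per year.
Growing ordinary annuity: PV = PMT₁ × [1 − ((1+g)/(1+r))^n] / (r − g) = 103,275 × [1 − ((1+0.0743)/(1+r))^24] / (r − 0.0743) = CHF 1,557,408.14.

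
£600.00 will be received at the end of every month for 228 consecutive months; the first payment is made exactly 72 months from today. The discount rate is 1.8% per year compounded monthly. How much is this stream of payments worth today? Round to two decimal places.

Ordinary annuity of 228 payments, first payment at period 72.
Periodic rate r = 0.018/12 per month; n is counted in months.
The ordinary-annuity PV formula values the stream one period before the first payment (period 71); discount that back 71 periods:
PV₀ = 600 × [1 − (1+r)^−228] / r × (1+r)^−71 = £104,098.74

£104,098.74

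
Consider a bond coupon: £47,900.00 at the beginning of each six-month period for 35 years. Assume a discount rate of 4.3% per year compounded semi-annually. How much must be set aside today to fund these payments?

£1,762,414.55

This is an annuity due: 70 payments of £47,900.00 at the beginning of each six-month period.
Periodic rate r = 0.043/2 per half-year; n is counted in half-years.
PV = PMT × [(1 − (1+r)^−n)/r] × (1+r) = 47,900 × [1 − (1+r)^−70] / r × (1+r) = £1,762,414.55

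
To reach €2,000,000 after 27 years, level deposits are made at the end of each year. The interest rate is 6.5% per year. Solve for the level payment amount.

Level ordinary annuity; solve FV = PMT × [((1+r)^n − 1)/r] for PMT.
Periodic rate r = 0.065 per year.
With n = 27: PMT = 2,000,000 / ([((1+r)^n − 1)/r]) = €29,045.76

€29,045.76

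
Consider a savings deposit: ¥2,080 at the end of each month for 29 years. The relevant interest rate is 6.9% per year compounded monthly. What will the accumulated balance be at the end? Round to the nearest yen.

¥2,298,556

This is an ordinary annuity: 348 deposits of ¥2,080 at the end of each month.
Periodic rate r = 0.069/12 per month; n is counted in months.
FV = PMT × [((1+r)^n − 1)/r] = 2,080 × [(1+r)^348 − 1] / r = ¥2,298,556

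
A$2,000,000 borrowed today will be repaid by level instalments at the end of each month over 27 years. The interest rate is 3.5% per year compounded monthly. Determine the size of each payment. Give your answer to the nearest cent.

Level ordinary annuity; solve PV = PMT × [(1 − (1+r)^−n)/r] for PMT.
Periodic rate r = 0.035/12 per month; n is counted in months.
With n = 324: PMT = 2,000,000 / ([(1 − (1+r)^−n)/r]) = A$9,550.54

A$9,550.54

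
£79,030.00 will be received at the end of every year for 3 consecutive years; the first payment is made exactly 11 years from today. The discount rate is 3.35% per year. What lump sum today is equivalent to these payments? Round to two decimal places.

£159,714.61

Ordinary annuity of 3 payments, first payment at period 11.
Periodic rate r = 0.0335 per year.
The ordinary-annuity PV formula values the stream one period before the first payment (period 10); discount that back 10 periods:
PV₀ = 79,030 × [1 − (1+r)^−3] / r × (1+r)^−10 = £159,714.61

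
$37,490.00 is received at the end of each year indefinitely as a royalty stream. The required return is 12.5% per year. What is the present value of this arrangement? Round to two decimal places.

Periodic rate r = 0.125 per year.
Level perpetuity: PV = PMT / r = 37,490 / (0.125) = $299,920.00.

$299,920.00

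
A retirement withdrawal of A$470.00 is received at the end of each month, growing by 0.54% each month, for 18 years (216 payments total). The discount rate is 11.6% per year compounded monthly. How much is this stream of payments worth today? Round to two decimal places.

A$66,024.07

Periodic rate r = 0.116/12 per month; n is counted in months.
Growing ordinary annuity: PV = PMT₁ × [1 − ((1+g)/(1+r))^n] / (r − g) = 470 × [1 − ((1+0.0054)/(1+r))^216] / (r − 0.0054) = A$66,024.07.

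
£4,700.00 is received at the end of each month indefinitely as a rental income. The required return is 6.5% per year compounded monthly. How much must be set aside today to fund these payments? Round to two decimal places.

£867,692.31

Periodic rate r = 0.065/12 per month.
Level perpetuity: PV = PMT / r = 4,700 / (0.065/12) = £867,692.31.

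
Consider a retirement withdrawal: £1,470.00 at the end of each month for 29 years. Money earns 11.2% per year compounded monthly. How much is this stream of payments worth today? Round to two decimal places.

£151,287.96

This is an ordinary annuity: 348 payments of £1,470.00 at the end of each month.
Periodic rate r = 0.112/12 per month; n is counted in months.
PV = PMT × [(1 − (1+r)^−n)/r] = 1,470 × [1 − (1+r)^−348] / r = £151,287.96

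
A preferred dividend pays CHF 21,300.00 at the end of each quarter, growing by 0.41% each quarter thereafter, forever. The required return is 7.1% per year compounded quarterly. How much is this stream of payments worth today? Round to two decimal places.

CHF 1,560,439.56

Periodic rate r = 0.071/4 per quarter.
Growing perpetuity (Gordon): PV = PMT₁ / (r − g) = 21,300 / (r − 0.0041) = CHF 1,560,439.56.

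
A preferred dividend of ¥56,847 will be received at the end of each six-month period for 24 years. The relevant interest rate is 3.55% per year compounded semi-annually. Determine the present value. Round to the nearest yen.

This is an ordinary annuity: 48 payments of ¥56,847 at the end of each six-month period.
Periodic rate r = 0.0355/2 per half-year; n is counted in half-years.
PV = PMT × [(1 − (1+r)^−n)/r] = 56,847 × [1 − (1+r)^−48] / r = ¥1,826,276

¥1,826,276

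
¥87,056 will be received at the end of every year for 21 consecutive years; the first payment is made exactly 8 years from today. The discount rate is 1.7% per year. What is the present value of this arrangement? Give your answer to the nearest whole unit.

¥1,356,754

Ordinary annuity of 21 payments, first payment at period 8.
Periodic rate r = 0.017 per year.
The ordinary-annuity PV formula values the stream one period before the first payment (period 7); discount that back 7 periods:
PV₀ = 87,056 × [1 − (1+r)^−21] / r × (1+r)^−7 = ¥1,356,754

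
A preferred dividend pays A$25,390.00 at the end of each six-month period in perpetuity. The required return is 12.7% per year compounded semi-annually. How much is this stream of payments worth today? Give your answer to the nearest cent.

A$399,842.52

Periodic rate r = 0.127/2 per half-year.
Level perpetuity: PV = PMT / r = 25,390 / (0.127/2) = A$399,842.52.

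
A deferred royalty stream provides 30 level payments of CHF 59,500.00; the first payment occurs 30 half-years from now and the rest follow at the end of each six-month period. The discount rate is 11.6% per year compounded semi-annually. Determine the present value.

Ordinary annuity of 30 payments, first payment at period 30.
Periodic rate r = 0.116/2 per half-year; n is counted in half-years.
The ordinary-annuity PV formula values the stream one period before the first payment (period 29); discount that back 29 periods:
PV₀ = 59,500 × [1 − (1+r)^−30] / r × (1+r)^−29 = CHF 163,138.56

CHF 163,138.56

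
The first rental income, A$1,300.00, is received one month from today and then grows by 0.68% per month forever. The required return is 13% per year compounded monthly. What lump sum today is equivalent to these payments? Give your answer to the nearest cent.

Periodic rate r = 0.13/12 per month.
Growing perpetuity (Gordon): PV = PMT₁ / (r − g) = 1,300 / (r − 0.0068) = A$322,314.05.

A$322,314.05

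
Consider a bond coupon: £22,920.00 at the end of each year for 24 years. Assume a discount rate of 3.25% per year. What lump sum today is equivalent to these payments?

£377,912.83

This is an ordinary annuity: 24 payments of £22,920.00 at the end of each year.
Periodic rate r = 0.0325 per year.
PV = PMT × [(1 − (1+r)^−n)/r] = 22,920 × [1 − (1+r)^−24] / r = £377,912.83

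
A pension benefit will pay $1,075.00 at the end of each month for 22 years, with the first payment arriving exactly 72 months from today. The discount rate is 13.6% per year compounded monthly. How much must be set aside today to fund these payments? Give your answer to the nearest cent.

Ordinary annuity of 264 payments, first payment at period 72.
Periodic rate r = 0.136/12 per month; n is counted in months.
The ordinary-annuity PV formula values the stream one period before the first payment (period 71); discount that back 71 periods:
PV₀ = 1,075 × [1 − (1+r)^−264] / r × (1+r)^−71 = $40,439.19

$40,439.19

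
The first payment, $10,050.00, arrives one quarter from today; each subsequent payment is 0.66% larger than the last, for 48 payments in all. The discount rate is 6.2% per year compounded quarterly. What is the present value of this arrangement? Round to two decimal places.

$389,144.89

Periodic rate r = 0.062/4 per quarter; n is counted in quarters.
Growing ordinary annuity: PV = PMT₁ × [1 − ((1+g)/(1+r))^n] / (r − g) = 10,050 × [1 − ((1+0.0066)/(1+r))^48] / (r − 0.0066) = $389,144.89.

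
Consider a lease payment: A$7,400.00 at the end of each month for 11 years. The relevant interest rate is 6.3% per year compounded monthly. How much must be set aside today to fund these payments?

This is an ordinary annuity: 132 payments of A$7,400.00 at the end of each month.
Periodic rate r = 0.063/12 per month; n is counted in months.
PV = PMT × [(1 − (1+r)^−n)/r] = 7,400 × [1 − (1+r)^−132] / r = A$703,379.24

A$703,379.24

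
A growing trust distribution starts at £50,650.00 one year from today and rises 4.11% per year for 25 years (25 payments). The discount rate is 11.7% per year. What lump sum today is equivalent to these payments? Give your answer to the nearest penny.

£552,425.57

Periodic rate r = 0.117 per year.
Growing ordinary annuity: PV = PMT₁ × [1 − ((1+g)/(1+r))^n] / (r − g) = 50,650 × [1 − ((1+0.0411)/(1+r))^25] / (r − 0.0411) = £552,425.57.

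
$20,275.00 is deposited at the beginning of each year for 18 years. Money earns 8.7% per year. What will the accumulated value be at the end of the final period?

This is an annuity due: 18 deposits of $20,275.00 at the beginning of each year.
Periodic rate r = 0.087 per year.
FV = PMT × [((1+r)^n − 1)/r] × (1+r) = 20,275 × [(1+r)^18 − 1] / r × (1+r) = $883,790.25

$883,790.25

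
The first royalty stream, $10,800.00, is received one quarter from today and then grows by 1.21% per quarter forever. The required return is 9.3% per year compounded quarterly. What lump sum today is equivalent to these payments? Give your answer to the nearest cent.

Periodic rate r = 0.093/4 per quarter.
Growing perpetuity (Gordon): PV = PMT₁ / (r − g) = 10,800 / (r − 0.0121) = $968,609.87.

$968,609.87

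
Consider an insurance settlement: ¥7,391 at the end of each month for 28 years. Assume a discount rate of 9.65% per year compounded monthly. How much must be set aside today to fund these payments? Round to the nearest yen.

¥856,774

This is an ordinary annuity: 336 payments of ¥7,391 at the end of each month.
Periodic rate r = 0.0965/12 per month; n is counted in months.
PV = PMT × [(1 − (1+r)^−n)/r] = 7,391 × [1 − (1+r)^−336] / r = ¥856,774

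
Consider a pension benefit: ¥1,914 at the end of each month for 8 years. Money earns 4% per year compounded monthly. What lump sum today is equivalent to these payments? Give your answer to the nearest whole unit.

This is an ordinary annuity: 96 payments of ¥1,914 at the end of each month.
Periodic rate r = 0.04/12 per month; n is counted in months.
PV = PMT × [(1 − (1+r)^−n)/r] = 1,914 × [1 − (1+r)^−96] / r = ¥157,023

¥157,023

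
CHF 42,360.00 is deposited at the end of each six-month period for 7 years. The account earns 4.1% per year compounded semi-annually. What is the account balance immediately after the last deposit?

CHF 678,923.18

This is an ordinary annuity: 14 deposits of CHF 42,360.00 at the end of each six-month period.
Periodic rate r = 0.041/2 per half-year; n is counted in half-years.
FV = PMT × [((1+r)^n − 1)/r] = 42,360 × [(1+r)^14 − 1] / r = CHF 678,923.18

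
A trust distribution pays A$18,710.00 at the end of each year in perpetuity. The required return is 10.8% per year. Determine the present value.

A$173,240.74

Periodic rate r = 0.108 per year.
Level perpetuity: PV = PMT / r = 18,710 / (0.108) = A$173,240.74.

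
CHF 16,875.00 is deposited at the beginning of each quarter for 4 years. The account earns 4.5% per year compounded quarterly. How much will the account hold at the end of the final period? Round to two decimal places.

This is an annuity due: 16 deposits of CHF 16,875.00 at the beginning of each quarter.
Periodic rate r = 0.045/4 per quarter; n is counted in quarters.
FV = PMT × [((1+r)^n − 1)/r] × (1+r) = 16,875 × [(1+r)^16 − 1] / r × (1+r) = CHF 297,329.95

CHF 297,329.95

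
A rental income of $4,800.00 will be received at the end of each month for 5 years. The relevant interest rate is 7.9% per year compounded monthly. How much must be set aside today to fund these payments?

$237,288.16

This is an ordinary annuity: 60 payments of $4,800.00 at the end of each month.
Periodic rate r = 0.079/12 per month; n is counted in months.
PV = PMT × [(1 − (1+r)^−n)/r] = 4,800 × [1 − (1+r)^−60] / r = $237,288.16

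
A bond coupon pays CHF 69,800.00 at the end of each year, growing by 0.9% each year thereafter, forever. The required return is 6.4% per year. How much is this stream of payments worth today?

CHF 1,269,090.91

Periodic rate r = 0.064 per year.
Growing perpetuity (Gordon): PV = PMT₁ / (r − g) = 69,800 / (r − 0.009) = CHF 1,269,090.91.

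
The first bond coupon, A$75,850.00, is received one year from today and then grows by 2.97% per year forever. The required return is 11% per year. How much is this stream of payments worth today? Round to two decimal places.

Periodic rate r = 0.11 per year.
Growing perpetuity (Gordon): PV = PMT₁ / (r − g) = 75,850 / (r − 0.0297) = A$944,582.81.

A$944,582.81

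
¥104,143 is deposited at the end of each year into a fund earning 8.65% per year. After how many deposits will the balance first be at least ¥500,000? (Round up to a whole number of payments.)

Periodic rate r = 0.0865 per year.
Ordinary annuity FV: 500,000 = 104,143 × [((1+r)^n − 1)/r].
(1+r)^n = 1 + 500,000 × r / 104,143, so n = ln(1 + 500,000·r/104,143) / ln(1+r) = 4.19.
Round up to a whole number of payments: n = 5.

5 payments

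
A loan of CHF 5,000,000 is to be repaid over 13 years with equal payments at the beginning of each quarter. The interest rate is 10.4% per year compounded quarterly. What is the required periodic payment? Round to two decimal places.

Level annuity due; solve PV = PMT × [(1 − (1+r)^−n)/r] × (1+r) for PMT.
Periodic rate r = 0.104/4 per quarter; n is counted in quarters.
With n = 52: PMT = 5,000,000 / ([(1 − (1+r)^−n)/r] × (1+r)) = CHF 171,974.76

CHF 171,974.76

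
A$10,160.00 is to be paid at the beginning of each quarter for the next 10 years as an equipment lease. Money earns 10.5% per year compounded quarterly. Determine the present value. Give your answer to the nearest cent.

This is an annuity due: 40 payments of A$10,160.00 at the beginning of each quarter.
Periodic rate r = 0.105/4 per quarter; n is counted in quarters.
PV = PMT × [(1 − (1+r)^−n)/r] × (1+r) = 10,160 × [1 − (1+r)^−40] / r × (1+r) = A$256,314.18

A$256,314.18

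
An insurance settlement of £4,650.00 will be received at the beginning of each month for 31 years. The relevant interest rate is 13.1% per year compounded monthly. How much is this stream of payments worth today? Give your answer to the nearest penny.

£423,019.02

This is an annuity due: 372 payments of £4,650.00 at the beginning of each month.
Periodic rate r = 0.131/12 per month; n is counted in months.
PV = PMT × [(1 − (1+r)^−n)/r] × (1+r) = 4,650 × [1 − (1+r)^−372] / r × (1+r) = £423,019.02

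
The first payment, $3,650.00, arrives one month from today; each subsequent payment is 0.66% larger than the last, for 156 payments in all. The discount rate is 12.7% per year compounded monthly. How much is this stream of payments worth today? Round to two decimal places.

Periodic rate r = 0.127/12 per month; n is counted in months.
Growing ordinary annuity: PV = PMT₁ × [1 − ((1+g)/(1+r))^n] / (r − g) = 3,650 × [1 − ((1+0.0066)/(1+r))^156] / (r − 0.0066) = $421,467.32.

$421,467.32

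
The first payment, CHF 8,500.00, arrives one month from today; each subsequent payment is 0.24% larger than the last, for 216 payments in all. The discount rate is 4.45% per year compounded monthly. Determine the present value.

CHF 1,595,162.06

Periodic rate r = 0.0445/12 per month; n is counted in months.
Growing ordinary annuity: PV = PMT₁ × [1 − ((1+g)/(1+r))^n] / (r − g) = 8,500 × [1 − ((1+0.0024)/(1+r))^216] / (r − 0.0024) = CHF 1,595,162.06.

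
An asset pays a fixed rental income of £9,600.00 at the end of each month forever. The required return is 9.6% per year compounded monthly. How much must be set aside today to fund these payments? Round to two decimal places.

£1,200,000.00

Periodic rate r = 0.096/12 per month.
Level perpetuity: PV = PMT / r = 9,600 / (0.096/12) = £1,200,000.00.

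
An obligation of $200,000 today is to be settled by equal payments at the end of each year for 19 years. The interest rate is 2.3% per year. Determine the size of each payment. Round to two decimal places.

Level ordinary annuity; solve PV = PMT × [(1 − (1+r)^−n)/r] for PMT.
Periodic rate r = 0.023 per year.
With n = 19: PMT = 200,000 / ([(1 − (1+r)^−n)/r]) = $13,112.02

$13,112.02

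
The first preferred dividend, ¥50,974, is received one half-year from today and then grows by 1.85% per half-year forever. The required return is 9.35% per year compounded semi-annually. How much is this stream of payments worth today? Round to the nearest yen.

Periodic rate r = 0.0935/2 per half-year.
Growing perpetuity (Gordon): PV = PMT₁ / (r − g) = 50,974 / (r − 0.0185) = ¥1,804,389.

¥1,804,389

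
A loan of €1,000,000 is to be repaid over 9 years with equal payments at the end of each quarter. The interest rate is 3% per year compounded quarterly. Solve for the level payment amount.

Level ordinary annuity; solve PV = PMT × [(1 − (1+r)^−n)/r] for PMT.
Periodic rate r = 0.03/4 per quarter; n is counted in quarters.
With n = 36: PMT = 1,000,000 / ([(1 − (1+r)^−n)/r]) = €31,799.73

€31,799.73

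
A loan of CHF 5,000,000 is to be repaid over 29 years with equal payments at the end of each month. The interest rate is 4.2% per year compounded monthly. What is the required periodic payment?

Level ordinary annuity; solve PV = PMT × [(1 − (1+r)^−n)/r] for PMT.
Periodic rate r = 0.042/12 per month; n is counted in months.
With n = 348: PMT = 5,000,000 / ([(1 − (1+r)^−n)/r]) = CHF 24,873.89

CHF 24,873.89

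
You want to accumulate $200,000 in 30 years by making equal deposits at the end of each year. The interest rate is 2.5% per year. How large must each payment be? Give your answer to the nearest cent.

$4,555.53

Level ordinary annuity; solve FV = PMT × [((1+r)^n − 1)/r] for PMT.
Periodic rate r = 0.025 per year.
With n = 30: PMT = 200,000 / ([((1+r)^n − 1)/r]) = $4,555.53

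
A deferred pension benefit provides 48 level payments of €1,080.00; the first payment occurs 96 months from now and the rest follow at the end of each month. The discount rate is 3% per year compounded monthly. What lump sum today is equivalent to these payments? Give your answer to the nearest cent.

€38,489.41

Ordinary annuity of 48 payments, first payment at period 96.
Periodic rate r = 0.03/12 per month; n is counted in months.
The ordinary-annuity PV formula values the stream one period before the first payment (period 95); discount that back 95 periods:
PV₀ = 1,080 × [1 − (1+r)^−48] / r × (1+r)^−95 = €38,489.41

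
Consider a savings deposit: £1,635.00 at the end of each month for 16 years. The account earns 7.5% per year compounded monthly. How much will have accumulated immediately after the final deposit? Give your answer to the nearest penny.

£603,705.11

This is an ordinary annuity: 192 deposits of £1,635.00 at the end of each month.
Periodic rate r = 0.075/12 per month; n is counted in months.
FV = PMT × [((1+r)^n − 1)/r] = 1,635 × [(1+r)^192 − 1] / r = £603,705.11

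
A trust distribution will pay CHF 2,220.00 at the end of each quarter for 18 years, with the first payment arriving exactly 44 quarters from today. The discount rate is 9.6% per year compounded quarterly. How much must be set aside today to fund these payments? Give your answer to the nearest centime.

Ordinary annuity of 72 payments, first payment at period 44.
Periodic rate r = 0.096/4 per quarter; n is counted in quarters.
The ordinary-annuity PV formula values the stream one period before the first payment (period 43); discount that back 43 periods:
PV₀ = 2,220 × [1 − (1+r)^−72] / r × (1+r)^−43 = CHF 27,312.86

CHF 27,312.86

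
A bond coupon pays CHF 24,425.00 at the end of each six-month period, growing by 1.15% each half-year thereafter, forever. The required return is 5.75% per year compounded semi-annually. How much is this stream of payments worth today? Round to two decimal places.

CHF 1,415,942.03

Periodic rate r = 0.0575/2 per half-year.
Growing perpetuity (Gordon): PV = PMT₁ / (r − g) = 24,425 / (r − 0.0115) = CHF 1,415,942.03.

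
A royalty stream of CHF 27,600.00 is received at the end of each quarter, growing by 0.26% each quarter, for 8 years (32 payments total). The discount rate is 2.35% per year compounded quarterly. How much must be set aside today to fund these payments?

CHF 835,139.53

Periodic rate r = 0.0235/4 per quarter; n is counted in quarters.
Growing ordinary annuity: PV = PMT₁ × [1 − ((1+g)/(1+r))^n] / (r − g) = 27,600 × [1 − ((1+0.0026)/(1+r))^32] / (r − 0.0026) = CHF 835,139.53.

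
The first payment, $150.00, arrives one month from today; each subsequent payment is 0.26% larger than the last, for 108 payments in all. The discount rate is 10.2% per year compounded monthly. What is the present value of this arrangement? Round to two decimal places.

Periodic rate r = 0.102/12 per month; n is counted in months.
Growing ordinary annuity: PV = PMT₁ × [1 − ((1+g)/(1+r))^n] / (r − g) = 150 × [1 − ((1+0.0026)/(1+r))^108] / (r − 0.0026) = $11,933.06.

$11,933.06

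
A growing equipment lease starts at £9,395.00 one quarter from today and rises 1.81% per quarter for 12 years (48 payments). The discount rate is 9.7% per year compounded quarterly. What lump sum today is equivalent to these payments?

£383,510.68

Periodic rate r = 0.097/4 per quarter; n is counted in quarters.
Growing ordinary annuity: PV = PMT₁ × [1 − ((1+g)/(1+r))^n] / (r − g) = 9,395 × [1 − ((1+0.0181)/(1+r))^48] / (r − 0.0181) = £383,510.68.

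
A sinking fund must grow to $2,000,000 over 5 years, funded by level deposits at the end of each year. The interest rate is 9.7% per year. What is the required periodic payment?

$329,557.60

Level ordinary annuity; solve FV = PMT × [((1+r)^n − 1)/r] for PMT.
Periodic rate r = 0.097 per year.
With n = 5: PMT = 2,000,000 / ([((1+r)^n − 1)/r]) = $329,557.60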